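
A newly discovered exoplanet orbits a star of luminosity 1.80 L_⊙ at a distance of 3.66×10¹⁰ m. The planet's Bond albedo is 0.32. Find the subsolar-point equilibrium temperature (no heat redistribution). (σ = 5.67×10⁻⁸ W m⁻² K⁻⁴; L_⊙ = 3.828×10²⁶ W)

L = 1.80 × 3.828×10²⁶ = 6.89×10²⁶ W.
Flux: S = L/(4πd²) = 6.89×10²⁶/(4π×(3.66×10¹⁰)²) = 4.09×10⁴ W m⁻².
At the subsolar point the surface absorbs S(1−A) and emits σT⁴ per unit area — no factor of 4, since only the local patch is in balance.
T = [4.09×10⁴ × 0.68 / 5.67×10⁻⁸]^(1/4) = (4.91×10¹¹)^(1/4) = 837 K.

T_ss ≈ 837 K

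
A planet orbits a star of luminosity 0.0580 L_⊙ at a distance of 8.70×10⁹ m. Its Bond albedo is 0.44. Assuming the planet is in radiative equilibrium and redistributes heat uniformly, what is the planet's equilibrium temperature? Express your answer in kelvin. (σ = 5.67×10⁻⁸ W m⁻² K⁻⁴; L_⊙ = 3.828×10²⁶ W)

L = 0.0580 × 3.828×10²⁶ = 2.22×10²⁵ W.
Flux: S = L/(4πd²) = 2.22×10²⁵/(4π×(8.70×10⁹)²) = 2.33×10⁴ W m⁻².
Energy balance: absorbed = emitted ⇒ πR²·S(1−A) = 4πR²·σT_eq⁴, so T_eq⁴ = S(1−A)/(4σ).
T_eq = [2.33×10⁴ × 0.56 / (4 × 5.67×10⁻⁸)]^(1/4) = (5.76×10¹⁰)^(1/4) = 490 K.

T_eq ≈ 490 K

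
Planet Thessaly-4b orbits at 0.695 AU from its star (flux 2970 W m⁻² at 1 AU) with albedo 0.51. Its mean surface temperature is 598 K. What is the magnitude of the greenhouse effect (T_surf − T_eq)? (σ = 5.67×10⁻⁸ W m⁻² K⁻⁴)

ΔT ≈ 258.5 K

S = 2970/0.695² = 6149 W m⁻².
T_eq = [S(1−A)/(4σ)]^(1/4) = [6149×0.49/(4×5.67×10⁻⁸)]^(1/4) = 339.5 K.
ΔT = T_surf − T_eq = 598 − 339.5.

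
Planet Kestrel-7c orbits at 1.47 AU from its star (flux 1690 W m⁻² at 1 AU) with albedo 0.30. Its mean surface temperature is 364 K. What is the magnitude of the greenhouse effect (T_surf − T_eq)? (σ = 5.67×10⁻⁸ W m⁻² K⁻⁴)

ΔT ≈ 142.3 K

S = 1690/1.47² = 782.1 W m⁻².
T_eq = [S(1−A)/(4σ)]^(1/4) = [782.1×0.70/(4×5.67×10⁻⁸)]^(1/4) = 221.7 K.
ΔT = T_surf − T_eq = 364 − 221.7.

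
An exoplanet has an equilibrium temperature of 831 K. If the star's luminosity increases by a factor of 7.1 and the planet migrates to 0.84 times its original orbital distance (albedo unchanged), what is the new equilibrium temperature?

T_eq ≈ 1480 K

T_eq ∝ L^(1/4) · d^(−1/2).
T′ = 831 × 7.1^(1/4) / 0.84^(1/2) = 1480 K.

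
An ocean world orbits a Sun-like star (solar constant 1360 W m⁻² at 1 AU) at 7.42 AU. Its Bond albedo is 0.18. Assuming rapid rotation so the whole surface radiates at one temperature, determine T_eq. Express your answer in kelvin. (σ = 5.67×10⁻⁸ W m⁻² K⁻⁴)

T_eq ≈ 97.2 K

Flux at 7.42 AU: S = 1360/7.42² = 24.7 W m⁻².
Energy balance: absorbed = emitted ⇒ πR²·S(1−A) = 4πR²·σT_eq⁴, so T_eq⁴ = S(1−A)/(4σ).
T_eq = [24.7 × 0.82 / (4 × 5.67×10⁻⁸)]^(1/4) = (8.93×10⁷)^(1/4) = 97.2 K.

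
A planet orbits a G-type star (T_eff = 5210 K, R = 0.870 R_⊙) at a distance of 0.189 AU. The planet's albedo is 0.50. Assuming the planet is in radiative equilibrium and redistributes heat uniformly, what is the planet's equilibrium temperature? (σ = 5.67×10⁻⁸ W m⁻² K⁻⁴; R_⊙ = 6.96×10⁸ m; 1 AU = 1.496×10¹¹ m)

R_⋆ = 0.870 × 6.96×10⁸ = 6.06×10⁸ m.
d = 0.189 AU = 2.83×10¹⁰ m.
L = 4πR_⋆²σT_⋆⁴ = 4π(6.06×10⁸)² × 5.67×10⁻⁸ × (5210)⁴ = 1.92×10²⁶ W.
S = L/(4πd²) = 1.92×10⁴ W m⁻².
Energy balance: absorbed = emitted ⇒ πR²·S(1−A) = 4πR²·σT_eq⁴, so T_eq⁴ = S(1−A)/(4σ).
T_eq = [1.92×10⁴ × 0.50 / (4 × 5.67×10⁻⁸)]^(1/4) = (4.22×10¹⁰)^(1/4) = 453 K.

T_eq ≈ 453 K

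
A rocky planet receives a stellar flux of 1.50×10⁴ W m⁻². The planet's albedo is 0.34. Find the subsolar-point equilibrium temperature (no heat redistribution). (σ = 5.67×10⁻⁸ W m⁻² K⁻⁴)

T_ss ≈ 646 K

At the subsolar point the surface absorbs S(1−A) and emits σT⁴ per unit area — no factor of 4, since only the local patch is in balance.
T = [1.50×10⁴ × 0.66 / 5.67×10⁻⁸]^(1/4) = (1.75×10¹¹)^(1/4) = 646 K.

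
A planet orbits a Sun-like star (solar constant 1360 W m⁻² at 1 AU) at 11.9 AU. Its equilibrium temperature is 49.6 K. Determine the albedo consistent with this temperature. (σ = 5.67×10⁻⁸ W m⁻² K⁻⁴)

Flux at 11.9 AU: S = 1360/11.9² = 9.60 W m⁻².
From T_eq⁴ = S(1−A)/(4σ): 1−A = 4σT_eq⁴/S.
1−A = 4 × 5.67×10⁻⁸ × (49.6)⁴ / 9.60 = 0.143.

A ≈ 0.86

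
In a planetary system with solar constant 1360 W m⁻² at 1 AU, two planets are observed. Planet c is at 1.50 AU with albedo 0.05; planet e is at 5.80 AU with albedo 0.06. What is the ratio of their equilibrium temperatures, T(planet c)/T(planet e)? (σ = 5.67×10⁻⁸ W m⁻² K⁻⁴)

T_eq = [S₀(1−A)/(4σd²)]^(1/4), so T ∝ (1−A)^(1/4) / √d.
T₁ = [1360×0.95/(4×5.67×10⁻⁸×1.50²)]^(1/4) = 224.32 K.
T₂ = [1360×0.94/(4×5.67×10⁻⁸×5.80²)]^(1/4) = 113.77 K.

T₁/T₂ ≈ 1.972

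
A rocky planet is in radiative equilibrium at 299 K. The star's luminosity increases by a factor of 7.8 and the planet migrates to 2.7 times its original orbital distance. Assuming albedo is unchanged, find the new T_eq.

T_eq ≈ 304 K

T_eq ∝ L^(1/4) · d^(−1/2).
T′ = 299 × 7.8^(1/4) / 2.7^(1/2) = 304 K.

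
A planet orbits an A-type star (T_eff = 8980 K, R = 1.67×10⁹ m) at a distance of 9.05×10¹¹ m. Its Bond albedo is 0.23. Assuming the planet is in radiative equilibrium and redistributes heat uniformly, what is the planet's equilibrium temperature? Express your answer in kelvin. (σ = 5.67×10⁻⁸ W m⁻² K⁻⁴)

T_eq ≈ 256 K

L = 4πR_⋆²σT_⋆⁴ = 4π(1.67×10⁹)² × 5.67×10⁻⁸ × (8980)⁴ = 1.29×10²⁸ W.
S = L/(4πd²) = 1260 W m⁻².
Energy balance: absorbed = emitted ⇒ πR²·S(1−A) = 4πR²·σT_eq⁴, so T_eq⁴ = S(1−A)/(4σ).
T_eq = [1260 × 0.77 / (4 × 5.67×10⁻⁸)]^(1/4) = (4.26×10⁹)^(1/4) = 256 K.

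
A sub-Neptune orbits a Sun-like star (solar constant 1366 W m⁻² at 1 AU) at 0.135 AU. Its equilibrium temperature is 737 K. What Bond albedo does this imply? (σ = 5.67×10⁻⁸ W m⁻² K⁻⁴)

Flux at 0.135 AU: S = 1366/0.135² = 7.50×10⁴ W m⁻².
From T_eq⁴ = S(1−A)/(4σ): 1−A = 4σT_eq⁴/S.
1−A = 4 × 5.67×10⁻⁸ × (737)⁴ / 7.50×10⁴ = 0.893.

A ≈ 0.11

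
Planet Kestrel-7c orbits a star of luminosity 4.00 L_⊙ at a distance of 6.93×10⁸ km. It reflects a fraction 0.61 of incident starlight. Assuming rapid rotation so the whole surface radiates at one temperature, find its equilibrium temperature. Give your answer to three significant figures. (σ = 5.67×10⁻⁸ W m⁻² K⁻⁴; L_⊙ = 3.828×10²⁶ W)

T_eq ≈ 145 K

d = 6.93×10⁸ km = 6.93×10¹¹ m.
L = 4.00 × 3.828×10²⁶ = 1.53×10²⁷ W.
Flux: S = L/(4πd²) = 1.53×10²⁷/(4π×(6.93×10¹¹)²) = 254 W m⁻².
Energy balance: absorbed = emitted ⇒ πR²·S(1−A) = 4πR²·σT_eq⁴, so T_eq⁴ = S(1−A)/(4σ).
T_eq = [254 × 0.39 / (4 × 5.67×10⁻⁸)]^(1/4) = (4.36×10⁸)^(1/4) = 145 K.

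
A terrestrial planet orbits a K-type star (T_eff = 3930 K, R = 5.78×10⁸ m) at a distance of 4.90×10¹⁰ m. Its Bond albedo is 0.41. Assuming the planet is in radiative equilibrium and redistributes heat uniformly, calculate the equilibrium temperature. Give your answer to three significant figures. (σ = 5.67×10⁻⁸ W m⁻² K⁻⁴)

L = 4πR_⋆²σT_⋆⁴ = 4π(5.78×10⁸)² × 5.67×10⁻⁸ × (3930)⁴ = 5.68×10²⁵ W.
S = L/(4πd²) = 1880 W m⁻².
Energy balance: absorbed = emitted ⇒ πR²·S(1−A) = 4πR²·σT_eq⁴, so T_eq⁴ = S(1−A)/(4σ).
T_eq = [1880 × 0.59 / (4 × 5.67×10⁻⁸)]^(1/4) = (4.90×10⁹)^(1/4) = 265 K.

T_eq ≈ 265 K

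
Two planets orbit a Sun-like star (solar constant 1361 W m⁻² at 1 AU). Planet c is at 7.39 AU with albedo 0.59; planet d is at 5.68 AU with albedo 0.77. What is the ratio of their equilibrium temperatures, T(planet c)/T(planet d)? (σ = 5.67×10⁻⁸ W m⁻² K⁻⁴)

T_eq = [S₀(1−A)/(4σd²)]^(1/4), so T ∝ (1−A)^(1/4) / √d.
T₁ = [1361×0.41/(4×5.67×10⁻⁸×7.39²)]^(1/4) = 81.93 K.
T₂ = [1361×0.23/(4×5.67×10⁻⁸×5.68²)]^(1/4) = 80.87 K.

T₁/T₂ ≈ 1.013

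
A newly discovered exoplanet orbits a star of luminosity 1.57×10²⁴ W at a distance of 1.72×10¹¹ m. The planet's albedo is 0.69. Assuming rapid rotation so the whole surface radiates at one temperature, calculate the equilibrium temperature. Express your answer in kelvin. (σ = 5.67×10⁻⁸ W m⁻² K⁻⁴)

T_eq ≈ 49.0 K

Flux: S = L/(4πd²) = 1.57×10²⁴/(4π×(1.72×10¹¹)²) = 4.22 W m⁻².
Energy balance: absorbed = emitted ⇒ πR²·S(1−A) = 4πR²·σT_eq⁴, so T_eq⁴ = S(1−A)/(4σ).
T_eq = [4.22 × 0.31 / (4 × 5.67×10⁻⁸)]^(1/4) = (5.77×10⁶)^(1/4) = 49.0 K.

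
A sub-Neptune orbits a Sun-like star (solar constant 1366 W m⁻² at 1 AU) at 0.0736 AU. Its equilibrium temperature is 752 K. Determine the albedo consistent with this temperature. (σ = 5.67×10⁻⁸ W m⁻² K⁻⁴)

A ≈ 0.71

Flux at 0.0736 AU: S = 1366/0.0736² = 2.52×10⁵ W m⁻².
From T_eq⁴ = S(1−A)/(4σ): 1−A = 4σT_eq⁴/S.
1−A = 4 × 5.67×10⁻⁸ × (752)⁴ / 2.52×10⁵ = 0.288.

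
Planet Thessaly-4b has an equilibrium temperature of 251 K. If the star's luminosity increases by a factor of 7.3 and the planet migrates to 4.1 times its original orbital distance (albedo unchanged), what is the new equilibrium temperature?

T_eq ≈ 204 K

T_eq ∝ L^(1/4) · d^(−1/2).
T′ = 251 × 7.3^(1/4) / 4.1^(1/2) = 204 K.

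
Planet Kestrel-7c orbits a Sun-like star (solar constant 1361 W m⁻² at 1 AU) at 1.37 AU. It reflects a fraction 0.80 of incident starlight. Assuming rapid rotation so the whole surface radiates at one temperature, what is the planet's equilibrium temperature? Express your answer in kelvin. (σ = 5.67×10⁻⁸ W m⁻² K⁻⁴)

T_eq ≈ 159 K

Flux at 1.37 AU: S = 1361/1.37² = 725 W m⁻².
Energy balance: absorbed = emitted ⇒ πR²·S(1−A) = 4πR²·σT_eq⁴, so T_eq⁴ = S(1−A)/(4σ).
T_eq = [725 × 0.20 / (4 × 5.67×10⁻⁸)]^(1/4) = (6.39×10⁸)^(1/4) = 159 K.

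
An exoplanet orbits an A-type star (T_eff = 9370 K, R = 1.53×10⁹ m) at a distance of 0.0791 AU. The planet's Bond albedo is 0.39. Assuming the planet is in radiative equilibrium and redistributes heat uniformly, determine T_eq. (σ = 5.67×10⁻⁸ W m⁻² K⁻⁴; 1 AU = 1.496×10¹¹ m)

T_eq ≈ 2110 K

d = 0.0791 AU = 1.18×10¹⁰ m.
L = 4πR_⋆²σT_⋆⁴ = 4π(1.53×10⁹)² × 5.67×10⁻⁸ × (9370)⁴ = 1.29×10²⁸ W.
S = L/(4πd²) = 7.31×10⁶ W m⁻².
Energy balance: absorbed = emitted ⇒ πR²·S(1−A) = 4πR²·σT_eq⁴, so T_eq⁴ = S(1−A)/(4σ).
T_eq = [7.31×10⁶ × 0.61 / (4 × 5.67×10⁻⁸)]^(1/4) = (1.97×10¹³)^(1/4) = 2110 K.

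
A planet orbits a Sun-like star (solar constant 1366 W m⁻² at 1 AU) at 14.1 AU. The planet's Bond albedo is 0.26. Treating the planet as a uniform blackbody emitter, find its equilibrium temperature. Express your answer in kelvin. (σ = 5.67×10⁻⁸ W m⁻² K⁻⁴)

Flux at 14.1 AU: S = 1366/14.1² = 6.87 W m⁻².
Energy balance: absorbed = emitted ⇒ πR²·S(1−A) = 4πR²·σT_eq⁴, so T_eq⁴ = S(1−A)/(4σ).
T_eq = [6.87 × 0.74 / (4 × 5.67×10⁻⁸)]^(1/4) = (2.24×10⁷)^(1/4) = 68.8 K.

T_eq ≈ 68.8 K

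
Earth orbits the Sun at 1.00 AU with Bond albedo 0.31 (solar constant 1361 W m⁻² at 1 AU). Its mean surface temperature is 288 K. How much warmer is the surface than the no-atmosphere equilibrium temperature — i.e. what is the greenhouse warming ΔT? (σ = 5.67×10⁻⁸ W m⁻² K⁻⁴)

S = 1361/1.00² = 1361 W m⁻².
T_eq = [S(1−A)/(4σ)]^(1/4) = [1361×0.69/(4×5.67×10⁻⁸)]^(1/4) = 253.7 K.
ΔT = T_surf − T_eq = 288 − 253.7.

ΔT ≈ 34.3 K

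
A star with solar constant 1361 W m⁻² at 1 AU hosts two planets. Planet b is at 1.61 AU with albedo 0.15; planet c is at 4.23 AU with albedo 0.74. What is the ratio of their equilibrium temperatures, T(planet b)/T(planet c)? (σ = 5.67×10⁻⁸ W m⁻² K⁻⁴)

T₁/T₂ ≈ 2.180

T_eq = [S₀(1−A)/(4σd²)]^(1/4), so T ∝ (1−A)^(1/4) / √d.
T₁ = [1361×0.85/(4×5.67×10⁻⁸×1.61²)]^(1/4) = 210.62 K.
T₂ = [1361×0.26/(4×5.67×10⁻⁸×4.23²)]^(1/4) = 96.63 K.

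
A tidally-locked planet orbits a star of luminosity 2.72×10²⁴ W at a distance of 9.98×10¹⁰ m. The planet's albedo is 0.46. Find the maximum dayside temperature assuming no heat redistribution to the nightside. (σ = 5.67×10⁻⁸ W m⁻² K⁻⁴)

T_ss ≈ 120 K

Flux: S = L/(4πd²) = 2.72×10²⁴/(4π×(9.98×10¹⁰)²) = 21.7 W m⁻².
With no redistribution each surface element balances locally: S(1−A) = σT⁴.
T = [21.7 × 0.54 / 5.67×10⁻⁸]^(1/4) = (2.07×10⁸)^(1/4) = 120 K.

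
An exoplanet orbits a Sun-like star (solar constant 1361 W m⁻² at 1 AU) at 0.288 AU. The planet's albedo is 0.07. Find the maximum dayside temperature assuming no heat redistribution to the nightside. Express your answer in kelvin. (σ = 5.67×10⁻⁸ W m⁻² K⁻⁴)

T_ss ≈ 720 K

Flux at 0.288 AU: S = 1361/0.288² = 1.64×10⁴ W m⁻².
With no redistribution each surface element balances locally: S(1−A) = σT⁴.
T = [1.64×10⁴ × 0.93 / 5.67×10⁻⁸]^(1/4) = (2.69×10¹¹)^(1/4) = 720 K.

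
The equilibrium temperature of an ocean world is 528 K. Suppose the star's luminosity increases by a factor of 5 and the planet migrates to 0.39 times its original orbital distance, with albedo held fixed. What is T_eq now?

T_eq ∝ L^(1/4) · d^(−1/2).
T′ = 528 × 5^(1/4) / 0.39^(1/2) = 1260 K.

T_eq ≈ 1260 K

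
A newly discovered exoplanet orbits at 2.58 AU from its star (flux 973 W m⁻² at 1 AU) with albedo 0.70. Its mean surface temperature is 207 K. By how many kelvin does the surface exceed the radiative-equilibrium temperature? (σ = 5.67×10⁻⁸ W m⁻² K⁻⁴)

S = 973/2.58² = 146.2 W m⁻².
T_eq = [S(1−A)/(4σ)]^(1/4) = [146.2×0.30/(4×5.67×10⁻⁸)]^(1/4) = 117.9 K.
ΔT = T_surf − T_eq = 207 − 117.9.

ΔT ≈ 89.1 K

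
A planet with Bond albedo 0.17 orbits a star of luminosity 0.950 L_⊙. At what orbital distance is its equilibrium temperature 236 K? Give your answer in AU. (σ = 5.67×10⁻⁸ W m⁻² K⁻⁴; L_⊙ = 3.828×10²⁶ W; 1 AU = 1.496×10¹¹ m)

L = 0.950 × 3.828×10²⁶ = 3.64×10²⁶ W.
From T_eq⁴ = L(1−A)/(16πσd²): d = √[L(1−A)/(16πσT_eq⁴)].
d = √[3.64×10²⁶ × 0.83 / (16π × 5.67×10⁻⁸ × (236)⁴)] = 1.85×10¹¹ m = 1.24 AU.

d ≈ 1.24 AU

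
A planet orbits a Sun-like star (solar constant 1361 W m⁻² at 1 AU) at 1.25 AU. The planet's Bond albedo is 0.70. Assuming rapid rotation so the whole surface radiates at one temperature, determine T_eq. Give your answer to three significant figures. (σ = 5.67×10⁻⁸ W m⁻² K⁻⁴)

Flux at 1.25 AU: S = 1361/1.25² = 871 W m⁻².
Energy balance: absorbed = emitted ⇒ πR²·S(1−A) = 4πR²·σT_eq⁴, so T_eq⁴ = S(1−A)/(4σ).
T_eq = [871 × 0.30 / (4 × 5.67×10⁻⁸)]^(1/4) = (1.15×10⁹)^(1/4) = 184 K.

T_eq ≈ 184 K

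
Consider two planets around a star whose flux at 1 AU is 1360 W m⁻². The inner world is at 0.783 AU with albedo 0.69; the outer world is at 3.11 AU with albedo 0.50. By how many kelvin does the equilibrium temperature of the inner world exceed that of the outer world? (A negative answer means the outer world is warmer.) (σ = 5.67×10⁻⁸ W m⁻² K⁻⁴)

ΔT ≈ 102.0 K

T_eq = [S₀(1−A)/(4σd²)]^(1/4), so T ∝ (1−A)^(1/4) / √d.
T₁ = [1360×0.31/(4×5.67×10⁻⁸×0.783²)]^(1/4) = 234.66 K.
T₂ = [1360×0.50/(4×5.67×10⁻⁸×3.11²)]^(1/4) = 132.69 K.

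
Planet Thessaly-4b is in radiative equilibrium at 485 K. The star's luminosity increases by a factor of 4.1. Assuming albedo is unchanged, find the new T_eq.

T_eq ≈ 690 K

T_eq ∝ L^(1/4) · d^(−1/2).
T′ = 485 × 4.1^(1/4) = 690 K.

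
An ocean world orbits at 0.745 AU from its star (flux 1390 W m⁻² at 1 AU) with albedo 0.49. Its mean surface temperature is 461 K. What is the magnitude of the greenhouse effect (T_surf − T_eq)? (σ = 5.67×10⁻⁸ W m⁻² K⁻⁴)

S = 1390/0.745² = 2504 W m⁻².
T_eq = [S(1−A)/(4σ)]^(1/4) = [2504×0.51/(4×5.67×10⁻⁸)]^(1/4) = 273.9 K.
ΔT = T_surf − T_eq = 461 − 273.9.

ΔT ≈ 187.1 K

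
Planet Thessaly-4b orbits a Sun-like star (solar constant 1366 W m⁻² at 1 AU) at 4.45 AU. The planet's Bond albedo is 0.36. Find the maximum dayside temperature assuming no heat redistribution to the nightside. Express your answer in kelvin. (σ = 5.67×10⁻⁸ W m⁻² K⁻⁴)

Flux at 4.45 AU: S = 1366/4.45² = 69.0 W m⁻².
With no redistribution each surface element balances locally: S(1−A) = σT⁴.
T = [69.0 × 0.64 / 5.67×10⁻⁸]^(1/4) = (7.79×10⁸)^(1/4) = 167 K.

T_ss ≈ 167 K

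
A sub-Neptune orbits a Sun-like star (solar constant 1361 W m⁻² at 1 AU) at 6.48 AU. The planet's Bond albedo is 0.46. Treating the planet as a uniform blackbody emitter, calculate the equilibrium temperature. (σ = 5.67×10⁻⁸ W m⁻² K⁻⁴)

T_eq ≈ 93.7 K

Flux at 6.48 AU: S = 1361/6.48² = 32.4 W m⁻².
Energy balance: absorbed = emitted ⇒ πR²·S(1−A) = 4πR²·σT_eq⁴, so T_eq⁴ = S(1−A)/(4σ).
T_eq = [32.4 × 0.54 / (4 × 5.67×10⁻⁸)]^(1/4) = (7.72×10⁷)^(1/4) = 93.7 K.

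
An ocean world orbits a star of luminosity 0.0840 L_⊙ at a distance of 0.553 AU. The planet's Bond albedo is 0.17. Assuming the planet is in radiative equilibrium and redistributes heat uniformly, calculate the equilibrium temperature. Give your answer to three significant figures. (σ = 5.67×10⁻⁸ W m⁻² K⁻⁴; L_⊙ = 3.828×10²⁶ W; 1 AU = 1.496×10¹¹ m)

d = 0.553 AU = 8.27×10¹⁰ m.
L = 0.0840 × 3.828×10²⁶ = 3.22×10²⁵ W.
Flux: S = L/(4πd²) = 3.22×10²⁵/(4π×(8.27×10¹⁰)²) = 374 W m⁻².
Energy balance: absorbed = emitted ⇒ πR²·S(1−A) = 4πR²·σT_eq⁴, so T_eq⁴ = S(1−A)/(4σ).
T_eq = [374 × 0.83 / (4 × 5.67×10⁻⁸)]^(1/4) = (1.37×10⁹)^(1/4) = 192 K.

T_eq ≈ 192 K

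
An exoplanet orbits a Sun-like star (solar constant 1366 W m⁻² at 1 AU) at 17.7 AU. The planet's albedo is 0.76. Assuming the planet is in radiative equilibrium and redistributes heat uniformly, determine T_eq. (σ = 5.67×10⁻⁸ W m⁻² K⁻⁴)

Flux at 17.7 AU: S = 1366/17.7² = 4.36 W m⁻².
Energy balance: absorbed = emitted ⇒ πR²·S(1−A) = 4πR²·σT_eq⁴, so T_eq⁴ = S(1−A)/(4σ).
T_eq = [4.36 × 0.24 / (4 × 5.67×10⁻⁸)]^(1/4) = (4.61×10⁶)^(1/4) = 46.3 K.

T_eq ≈ 46.3 K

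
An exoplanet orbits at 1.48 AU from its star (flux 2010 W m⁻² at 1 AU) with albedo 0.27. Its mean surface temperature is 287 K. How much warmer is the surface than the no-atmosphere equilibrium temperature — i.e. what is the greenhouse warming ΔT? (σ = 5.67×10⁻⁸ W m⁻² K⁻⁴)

ΔT ≈ 53.9 K

S = 2010/1.48² = 917.6 W m⁻².
T_eq = [S(1−A)/(4σ)]^(1/4) = [917.6×0.73/(4×5.67×10⁻⁸)]^(1/4) = 233.1 K.
ΔT = T_surf − T_eq = 287 − 233.1.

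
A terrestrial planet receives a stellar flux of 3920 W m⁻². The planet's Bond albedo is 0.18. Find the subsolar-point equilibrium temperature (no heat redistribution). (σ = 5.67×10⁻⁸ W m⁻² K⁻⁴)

At the subsolar point the surface absorbs S(1−A) and emits σT⁴ per unit area — no factor of 4, since only the local patch is in balance.
T = [3920 × 0.82 / 5.67×10⁻⁸]^(1/4) = (5.67×10¹⁰)^(1/4) = 488 K.

T_ss ≈ 488 K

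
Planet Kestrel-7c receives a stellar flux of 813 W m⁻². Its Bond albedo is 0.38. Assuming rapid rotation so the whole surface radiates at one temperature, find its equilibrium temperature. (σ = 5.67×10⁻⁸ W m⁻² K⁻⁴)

Energy balance: absorbed = emitted ⇒ πR²·S(1−A) = 4πR²·σT_eq⁴, so T_eq⁴ = S(1−A)/(4σ).
T_eq = [813 × 0.62 / (4 × 5.67×10⁻⁸)]^(1/4) = (2.22×10⁹)^(1/4) = 217 K.

T_eq ≈ 217 K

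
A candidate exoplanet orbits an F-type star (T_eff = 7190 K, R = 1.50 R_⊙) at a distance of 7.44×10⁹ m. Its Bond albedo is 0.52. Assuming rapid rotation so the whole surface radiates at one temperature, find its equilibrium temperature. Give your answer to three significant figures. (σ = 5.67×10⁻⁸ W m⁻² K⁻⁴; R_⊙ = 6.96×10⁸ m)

R_⋆ = 1.50 × 6.96×10⁸ = 1.04×10⁹ m.
L = 4πR_⋆²σT_⋆⁴ = 4π(1.04×10⁹)² × 5.67×10⁻⁸ × (7190)⁴ = 2.08×10²⁷ W.
S = L/(4πd²) = 2.98×10⁶ W m⁻².
Energy balance: absorbed = emitted ⇒ πR²·S(1−A) = 4πR²·σT_eq⁴, so T_eq⁴ = S(1−A)/(4σ).
T_eq = [2.98×10⁶ × 0.48 / (4 × 5.67×10⁻⁸)]^(1/4) = (6.31×10¹²)^(1/4) = 1590 K.

T_eq ≈ 1590 K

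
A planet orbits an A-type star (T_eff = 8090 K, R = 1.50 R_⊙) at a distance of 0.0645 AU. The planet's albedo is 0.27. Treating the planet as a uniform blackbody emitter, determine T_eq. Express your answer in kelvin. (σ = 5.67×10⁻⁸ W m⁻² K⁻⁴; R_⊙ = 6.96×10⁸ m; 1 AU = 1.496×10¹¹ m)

T_eq ≈ 1740 K

R_⋆ = 1.50 × 6.96×10⁸ = 1.04×10⁹ m.
d = 0.0645 AU = 9.65×10⁹ m.
L = 4πR_⋆²σT_⋆⁴ = 4π(1.04×10⁹)² × 5.67×10⁻⁸ × (8090)⁴ = 3.33×10²⁷ W.
S = L/(4πd²) = 2.84×10⁶ W m⁻².
Energy balance: absorbed = emitted ⇒ πR²·S(1−A) = 4πR²·σT_eq⁴, so T_eq⁴ = S(1−A)/(4σ).
T_eq = [2.84×10⁶ × 0.73 / (4 × 5.67×10⁻⁸)]^(1/4) = (9.15×10¹²)^(1/4) = 1740 K.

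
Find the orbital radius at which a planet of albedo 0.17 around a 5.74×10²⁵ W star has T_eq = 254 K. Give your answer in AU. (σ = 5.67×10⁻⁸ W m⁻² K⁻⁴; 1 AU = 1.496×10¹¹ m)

From T_eq⁴ = L(1−A)/(16πσd²): d = √[L(1−A)/(16πσT_eq⁴)].
d = √[5.74×10²⁵ × 0.83 / (16π × 5.67×10⁻⁸ × (254)⁴)] = 6.34×10¹⁰ m = 0.424 AU.

d ≈ 0.424 AU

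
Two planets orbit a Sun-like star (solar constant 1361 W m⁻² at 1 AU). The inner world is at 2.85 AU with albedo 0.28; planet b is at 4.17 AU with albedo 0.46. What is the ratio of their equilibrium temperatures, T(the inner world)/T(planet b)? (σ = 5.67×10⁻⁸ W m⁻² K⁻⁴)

T_eq = [S₀(1−A)/(4σd²)]^(1/4), so T ∝ (1−A)^(1/4) / √d.
T₁ = [1361×0.72/(4×5.67×10⁻⁸×2.85²)]^(1/4) = 151.87 K.
T₂ = [1361×0.54/(4×5.67×10⁻⁸×4.17²)]^(1/4) = 116.84 K.

T₁/T₂ ≈ 1.300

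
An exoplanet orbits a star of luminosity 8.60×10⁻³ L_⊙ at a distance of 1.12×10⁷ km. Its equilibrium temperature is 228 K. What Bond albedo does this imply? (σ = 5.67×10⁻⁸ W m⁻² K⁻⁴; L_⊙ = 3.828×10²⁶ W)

A ≈ 0.71

d = 1.12×10⁷ km = 1.12×10¹⁰ m.
L = 8.60×10⁻³ × 3.828×10²⁶ = 3.29×10²⁴ W.
Flux: S = L/(4πd²) = 3.29×10²⁴/(4π×(1.12×10¹⁰)²) = 2090 W m⁻².
From T_eq⁴ = S(1−A)/(4σ): 1−A = 4σT_eq⁴/S.
1−A = 4 × 5.67×10⁻⁸ × (228)⁴ / 2090 = 0.293.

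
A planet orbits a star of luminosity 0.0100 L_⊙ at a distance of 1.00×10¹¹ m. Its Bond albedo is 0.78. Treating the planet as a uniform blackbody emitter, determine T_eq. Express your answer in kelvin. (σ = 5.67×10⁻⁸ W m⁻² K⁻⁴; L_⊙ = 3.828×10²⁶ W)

T_eq ≈ 73.7 K

L = 0.0100 × 3.828×10²⁶ = 3.83×10²⁴ W.
Flux: S = L/(4πd²) = 3.83×10²⁴/(4π×(1.00×10¹¹)²) = 30.5 W m⁻².
Energy balance: absorbed = emitted ⇒ πR²·S(1−A) = 4πR²·σT_eq⁴, so T_eq⁴ = S(1−A)/(4σ).
T_eq = [30.5 × 0.22 / (4 × 5.67×10⁻⁸)]^(1/4) = (2.95×10⁷)^(1/4) = 73.7 K.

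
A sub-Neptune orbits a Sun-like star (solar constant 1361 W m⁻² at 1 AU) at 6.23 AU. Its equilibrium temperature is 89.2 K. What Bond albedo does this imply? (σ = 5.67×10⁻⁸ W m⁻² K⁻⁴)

Flux at 6.23 AU: S = 1361/6.23² = 35.1 W m⁻².
From T_eq⁴ = S(1−A)/(4σ): 1−A = 4σT_eq⁴/S.
1−A = 4 × 5.67×10⁻⁸ × (89.2)⁴ / 35.1 = 0.409.

A ≈ 0.59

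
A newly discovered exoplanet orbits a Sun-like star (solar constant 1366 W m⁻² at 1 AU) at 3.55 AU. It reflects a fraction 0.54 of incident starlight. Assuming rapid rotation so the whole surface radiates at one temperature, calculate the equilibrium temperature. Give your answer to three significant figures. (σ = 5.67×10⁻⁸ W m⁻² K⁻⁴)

T_eq ≈ 122 K

Flux at 3.55 AU: S = 1366/3.55² = 108 W m⁻².
Energy balance: absorbed = emitted ⇒ πR²·S(1−A) = 4πR²·σT_eq⁴, so T_eq⁴ = S(1−A)/(4σ).
T_eq = [108 × 0.46 / (4 × 5.67×10⁻⁸)]^(1/4) = (2.20×10⁸)^(1/4) = 122 K.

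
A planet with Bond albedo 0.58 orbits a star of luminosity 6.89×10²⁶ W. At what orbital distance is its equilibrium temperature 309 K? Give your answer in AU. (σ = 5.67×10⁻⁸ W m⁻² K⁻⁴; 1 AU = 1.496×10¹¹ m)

d ≈ 0.705 AU

From T_eq⁴ = L(1−A)/(16πσd²): d = √[L(1−A)/(16πσT_eq⁴)].
d = √[6.89×10²⁶ × 0.42 / (16π × 5.67×10⁻⁸ × (309)⁴)] = 1.06×10¹¹ m = 0.705 AU.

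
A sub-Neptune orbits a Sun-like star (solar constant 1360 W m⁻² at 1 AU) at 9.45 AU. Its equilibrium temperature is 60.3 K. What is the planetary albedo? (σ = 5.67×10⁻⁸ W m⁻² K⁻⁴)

Flux at 9.45 AU: S = 1360/9.45² = 15.2 W m⁻².
From T_eq⁴ = S(1−A)/(4σ): 1−A = 4σT_eq⁴/S.
1−A = 4 × 5.67×10⁻⁸ × (60.3)⁴ / 15.2 = 0.197.

A ≈ 0.80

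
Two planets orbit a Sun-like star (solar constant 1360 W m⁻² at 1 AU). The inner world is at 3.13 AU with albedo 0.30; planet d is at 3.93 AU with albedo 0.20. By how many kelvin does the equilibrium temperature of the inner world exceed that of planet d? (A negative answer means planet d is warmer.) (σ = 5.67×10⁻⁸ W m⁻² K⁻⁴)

T_eq = [S₀(1−A)/(4σd²)]^(1/4), so T ∝ (1−A)^(1/4) / √d.
T₁ = [1360×0.70/(4×5.67×10⁻⁸×3.13²)]^(1/4) = 143.87 K.
T₂ = [1360×0.80/(4×5.67×10⁻⁸×3.93²)]^(1/4) = 132.75 K.

ΔT ≈ 11.1 K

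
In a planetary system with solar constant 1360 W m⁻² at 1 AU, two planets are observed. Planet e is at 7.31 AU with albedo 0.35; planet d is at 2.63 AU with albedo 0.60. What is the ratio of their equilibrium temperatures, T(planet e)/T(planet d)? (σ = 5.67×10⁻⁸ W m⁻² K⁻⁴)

T_eq = [S₀(1−A)/(4σd²)]^(1/4), so T ∝ (1−A)^(1/4) / √d.
T₁ = [1360×0.65/(4×5.67×10⁻⁸×7.31²)]^(1/4) = 92.42 K.
T₂ = [1360×0.40/(4×5.67×10⁻⁸×2.63²)]^(1/4) = 136.46 K.

T₁/T₂ ≈ 0.677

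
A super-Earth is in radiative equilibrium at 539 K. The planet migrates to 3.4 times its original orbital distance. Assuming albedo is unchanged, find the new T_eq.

T_eq ∝ L^(1/4) · d^(−1/2).
T′ = 539 / 3.4^(1/2) = 292 K.

T_eq ≈ 292 K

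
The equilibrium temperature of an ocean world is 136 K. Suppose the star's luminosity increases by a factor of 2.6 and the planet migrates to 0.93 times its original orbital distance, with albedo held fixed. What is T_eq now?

T_eq ≈ 179 K

T_eq ∝ L^(1/4) · d^(−1/2).
T′ = 136 × 2.6^(1/4) / 0.93^(1/2) = 179 K.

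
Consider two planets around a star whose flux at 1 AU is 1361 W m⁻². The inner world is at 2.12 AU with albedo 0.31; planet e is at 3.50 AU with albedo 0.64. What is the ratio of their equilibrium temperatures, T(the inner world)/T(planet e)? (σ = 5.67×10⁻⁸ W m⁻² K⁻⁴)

T_eq = [S₀(1−A)/(4σd²)]^(1/4), so T ∝ (1−A)^(1/4) / √d.
T₁ = [1361×0.69/(4×5.67×10⁻⁸×2.12²)]^(1/4) = 174.22 K.
T₂ = [1361×0.36/(4×5.67×10⁻⁸×3.50²)]^(1/4) = 115.24 K.

T₁/T₂ ≈ 1.512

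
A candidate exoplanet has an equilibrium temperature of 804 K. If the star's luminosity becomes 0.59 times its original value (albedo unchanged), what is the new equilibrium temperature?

T_eq ≈ 705 K

T_eq ∝ L^(1/4) · d^(−1/2).
T′ = 804 × 0.59^(1/4) = 705 K.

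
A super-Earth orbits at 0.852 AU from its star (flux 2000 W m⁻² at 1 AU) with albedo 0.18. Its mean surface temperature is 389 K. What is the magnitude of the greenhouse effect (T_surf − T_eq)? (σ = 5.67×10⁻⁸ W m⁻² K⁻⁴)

ΔT ≈ 73.1 K

S = 2000/0.852² = 2755 W m⁻².
T_eq = [S(1−A)/(4σ)]^(1/4) = [2755×0.82/(4×5.67×10⁻⁸)]^(1/4) = 315.9 K.
ΔT = T_surf − T_eq = 389 − 315.9.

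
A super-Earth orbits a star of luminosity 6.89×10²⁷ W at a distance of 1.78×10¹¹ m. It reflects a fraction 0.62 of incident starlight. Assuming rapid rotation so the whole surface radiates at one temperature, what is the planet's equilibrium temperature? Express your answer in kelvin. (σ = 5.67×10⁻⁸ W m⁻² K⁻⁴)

Flux: S = L/(4πd²) = 6.89×10²⁷/(4π×(1.78×10¹¹)²) = 1.73×10⁴ W m⁻².
Energy balance: absorbed = emitted ⇒ πR²·S(1−A) = 4πR²·σT_eq⁴, so T_eq⁴ = S(1−A)/(4σ).
T_eq = [1.73×10⁴ × 0.38 / (4 × 5.67×10⁻⁸)]^(1/4) = (2.90×10¹⁰)^(1/4) = 413 K.

T_eq ≈ 413 K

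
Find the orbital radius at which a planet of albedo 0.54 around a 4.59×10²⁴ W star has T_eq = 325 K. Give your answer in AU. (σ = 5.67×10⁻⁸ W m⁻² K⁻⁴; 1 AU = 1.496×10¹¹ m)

From T_eq⁴ = L(1−A)/(16πσd²): d = √[L(1−A)/(16πσT_eq⁴)].
d = √[4.59×10²⁴ × 0.46 / (16π × 5.67×10⁻⁸ × (325)⁴)] = 8.15×10⁹ m = 0.0545 AU.

d ≈ 0.0545 AU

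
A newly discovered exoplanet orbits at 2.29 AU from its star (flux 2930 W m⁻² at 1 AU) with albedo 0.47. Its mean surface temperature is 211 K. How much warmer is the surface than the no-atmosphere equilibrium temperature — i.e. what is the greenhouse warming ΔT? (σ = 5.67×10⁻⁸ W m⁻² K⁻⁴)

ΔT ≈ 20.9 K

S = 2930/2.29² = 558.7 W m⁻².
T_eq = [S(1−A)/(4σ)]^(1/4) = [558.7×0.53/(4×5.67×10⁻⁸)]^(1/4) = 190.1 K.
ΔT = T_surf − T_eq = 211 − 190.1.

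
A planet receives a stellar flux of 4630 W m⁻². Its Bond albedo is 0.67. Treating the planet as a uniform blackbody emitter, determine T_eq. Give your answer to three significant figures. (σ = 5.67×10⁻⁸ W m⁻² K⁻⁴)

T_eq ≈ 286 K

Energy balance: absorbed = emitted ⇒ πR²·S(1−A) = 4πR²·σT_eq⁴, so T_eq⁴ = S(1−A)/(4σ).
T_eq = [4630 × 0.33 / (4 × 5.67×10⁻⁸)]^(1/4) = (6.74×10⁹)^(1/4) = 286 K.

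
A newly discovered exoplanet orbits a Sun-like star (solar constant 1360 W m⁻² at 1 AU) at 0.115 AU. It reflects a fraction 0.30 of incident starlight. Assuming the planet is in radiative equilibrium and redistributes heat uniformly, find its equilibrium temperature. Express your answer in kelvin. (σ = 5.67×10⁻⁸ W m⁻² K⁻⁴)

T_eq ≈ 751 K

Flux at 0.115 AU: S = 1360/0.115² = 1.03×10⁵ W m⁻².
Energy balance: absorbed = emitted ⇒ πR²·S(1−A) = 4πR²·σT_eq⁴, so T_eq⁴ = S(1−A)/(4σ).
T_eq = [1.03×10⁵ × 0.70 / (4 × 5.67×10⁻⁸)]^(1/4) = (3.17×10¹¹)^(1/4) = 751 K.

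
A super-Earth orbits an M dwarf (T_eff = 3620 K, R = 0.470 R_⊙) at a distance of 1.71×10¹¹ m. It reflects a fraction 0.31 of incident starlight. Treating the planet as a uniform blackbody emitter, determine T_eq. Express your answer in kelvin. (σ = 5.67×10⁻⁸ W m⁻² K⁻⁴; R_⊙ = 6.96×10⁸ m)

R_⋆ = 0.470 × 6.96×10⁸ = 3.27×10⁸ m.
L = 4πR_⋆²σT_⋆⁴ = 4π(3.27×10⁸)² × 5.67×10⁻⁸ × (3620)⁴ = 1.31×10²⁵ W.
S = L/(4πd²) = 35.6 W m⁻².
Energy balance: absorbed = emitted ⇒ πR²·S(1−A) = 4πR²·σT_eq⁴, so T_eq⁴ = S(1−A)/(4σ).
T_eq = [35.6 × 0.69 / (4 × 5.67×10⁻⁸)]^(1/4) = (1.08×10⁸)^(1/4) = 102 K.

T_eq ≈ 102 K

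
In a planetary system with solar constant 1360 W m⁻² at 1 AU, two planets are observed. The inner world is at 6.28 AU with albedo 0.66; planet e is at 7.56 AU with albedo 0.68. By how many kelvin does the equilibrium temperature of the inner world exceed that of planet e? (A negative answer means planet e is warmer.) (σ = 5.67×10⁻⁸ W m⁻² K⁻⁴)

T_eq = [S₀(1−A)/(4σd²)]^(1/4), so T ∝ (1−A)^(1/4) / √d.
T₁ = [1360×0.34/(4×5.67×10⁻⁸×6.28²)]^(1/4) = 84.79 K.
T₂ = [1360×0.32/(4×5.67×10⁻⁸×7.56²)]^(1/4) = 76.12 K.

ΔT ≈ 8.7 K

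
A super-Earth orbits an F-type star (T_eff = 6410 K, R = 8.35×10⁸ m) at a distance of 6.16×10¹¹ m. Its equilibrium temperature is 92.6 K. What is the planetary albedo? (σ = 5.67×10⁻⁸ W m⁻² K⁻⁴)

L = 4πR_⋆²σT_⋆⁴ = 4π(8.35×10⁸)² × 5.67×10⁻⁸ × (6410)⁴ = 8.39×10²⁶ W.
S = L/(4πd²) = 176 W m⁻².
From T_eq⁴ = S(1−A)/(4σ): 1−A = 4σT_eq⁴/S.
1−A = 4 × 5.67×10⁻⁸ × (92.6)⁴ / 176 = 0.095.

A ≈ 0.91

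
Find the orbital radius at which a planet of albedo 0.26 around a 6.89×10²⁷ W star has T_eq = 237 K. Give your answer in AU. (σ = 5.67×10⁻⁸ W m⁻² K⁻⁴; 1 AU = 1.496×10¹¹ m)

From T_eq⁴ = L(1−A)/(16πσd²): d = √[L(1−A)/(16πσT_eq⁴)].
d = √[6.89×10²⁷ × 0.74 / (16π × 5.67×10⁻⁸ × (237)⁴)] = 7.53×10¹¹ m = 5.03 AU.

d ≈ 5.03 AU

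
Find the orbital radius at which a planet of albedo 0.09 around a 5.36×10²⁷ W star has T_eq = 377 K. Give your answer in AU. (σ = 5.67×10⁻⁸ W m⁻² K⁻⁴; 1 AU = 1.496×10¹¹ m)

d ≈ 1.95 AU

From T_eq⁴ = L(1−A)/(16πσd²): d = √[L(1−A)/(16πσT_eq⁴)].
d = √[5.36×10²⁷ × 0.91 / (16π × 5.67×10⁻⁸ × (377)⁴)] = 2.91×10¹¹ m = 1.95 AU.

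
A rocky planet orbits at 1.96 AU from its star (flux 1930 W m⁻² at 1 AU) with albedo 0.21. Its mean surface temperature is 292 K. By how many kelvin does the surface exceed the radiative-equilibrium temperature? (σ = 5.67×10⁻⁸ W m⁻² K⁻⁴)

S = 1930/1.96² = 502.4 W m⁻².
T_eq = [S(1−A)/(4σ)]^(1/4) = [502.4×0.79/(4×5.67×10⁻⁸)]^(1/4) = 204.5 K.
ΔT = T_surf − T_eq = 292 − 204.5.

ΔT ≈ 87.5 K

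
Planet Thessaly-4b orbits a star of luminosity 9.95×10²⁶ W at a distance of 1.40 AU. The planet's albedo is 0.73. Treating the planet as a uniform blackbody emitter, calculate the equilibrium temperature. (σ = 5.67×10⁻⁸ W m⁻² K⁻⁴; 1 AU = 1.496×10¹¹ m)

d = 1.40 AU = 2.09×10¹¹ m.
Flux: S = L/(4πd²) = 9.95×10²⁶/(4π×(2.09×10¹¹)²) = 1810 W m⁻².
Energy balance: absorbed = emitted ⇒ πR²·S(1−A) = 4πR²·σT_eq⁴, so T_eq⁴ = S(1−A)/(4σ).
T_eq = [1810 × 0.27 / (4 × 5.67×10⁻⁸)]^(1/4) = (2.15×10⁹)^(1/4) = 215 K.

T_eq ≈ 215 K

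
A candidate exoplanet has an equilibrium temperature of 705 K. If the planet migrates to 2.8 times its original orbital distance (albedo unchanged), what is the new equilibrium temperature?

T_eq ∝ L^(1/4) · d^(−1/2).
T′ = 705 / 2.8^(1/2) = 421 K.

T_eq ≈ 421 K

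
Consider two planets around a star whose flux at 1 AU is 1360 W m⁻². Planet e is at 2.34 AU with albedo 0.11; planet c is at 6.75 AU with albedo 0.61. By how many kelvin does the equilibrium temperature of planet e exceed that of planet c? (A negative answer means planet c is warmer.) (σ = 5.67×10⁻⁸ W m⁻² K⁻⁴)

ΔT ≈ 92.0 K

T_eq = [S₀(1−A)/(4σd²)]^(1/4), so T ∝ (1−A)^(1/4) / √d.
T₁ = [1360×0.89/(4×5.67×10⁻⁸×2.34²)]^(1/4) = 176.69 K.
T₂ = [1360×0.39/(4×5.67×10⁻⁸×6.75²)]^(1/4) = 84.64 K.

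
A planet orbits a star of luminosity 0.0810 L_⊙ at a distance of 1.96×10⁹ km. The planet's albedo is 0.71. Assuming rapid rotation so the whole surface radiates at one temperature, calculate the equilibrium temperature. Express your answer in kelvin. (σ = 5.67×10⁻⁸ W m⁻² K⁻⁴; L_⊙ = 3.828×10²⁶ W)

T_eq ≈ 30.1 K

d = 1.96×10⁹ km = 1.96×10¹² m.
L = 0.0810 × 3.828×10²⁶ = 3.10×10²⁵ W.
Flux: S = L/(4πd²) = 3.10×10²⁵/(4π×(1.96×10¹²)²) = 0.642 W m⁻².
Energy balance: absorbed = emitted ⇒ πR²·S(1−A) = 4πR²·σT_eq⁴, so T_eq⁴ = S(1−A)/(4σ).
T_eq = [0.642 × 0.29 / (4 × 5.67×10⁻⁸)]^(1/4) = (8.21×10⁵)^(1/4) = 30.1 K.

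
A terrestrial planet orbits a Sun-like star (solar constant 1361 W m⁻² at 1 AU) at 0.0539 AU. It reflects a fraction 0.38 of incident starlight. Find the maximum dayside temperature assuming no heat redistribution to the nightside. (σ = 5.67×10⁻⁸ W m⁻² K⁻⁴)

Flux at 0.0539 AU: S = 1361/0.0539² = 4.68×10⁵ W m⁻².
With no redistribution each surface element balances locally: S(1−A) = σT⁴.
T = [4.68×10⁵ × 0.62 / 5.67×10⁻⁸]^(1/4) = (5.12×10¹²)^(1/4) = 1500 K.

T_ss ≈ 1500 K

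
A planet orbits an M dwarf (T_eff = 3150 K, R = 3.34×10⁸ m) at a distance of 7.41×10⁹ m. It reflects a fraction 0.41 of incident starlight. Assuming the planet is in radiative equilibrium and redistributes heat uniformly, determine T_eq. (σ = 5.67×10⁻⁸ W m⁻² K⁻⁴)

T_eq ≈ 414 K

L = 4πR_⋆²σT_⋆⁴ = 4π(3.34×10⁸)² × 5.67×10⁻⁸ × (3150)⁴ = 7.83×10²⁴ W.
S = L/(4πd²) = 1.13×10⁴ W m⁻².
Energy balance: absorbed = emitted ⇒ πR²·S(1−A) = 4πR²·σT_eq⁴, so T_eq⁴ = S(1−A)/(4σ).
T_eq = [1.13×10⁴ × 0.59 / (4 × 5.67×10⁻⁸)]^(1/4) = (2.95×10¹⁰)^(1/4) = 414 K.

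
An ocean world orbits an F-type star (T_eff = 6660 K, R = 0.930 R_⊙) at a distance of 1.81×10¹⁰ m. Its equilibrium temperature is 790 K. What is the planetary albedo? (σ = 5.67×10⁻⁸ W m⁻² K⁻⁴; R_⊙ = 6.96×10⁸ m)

A ≈ 0.38

R_⋆ = 0.930 × 6.96×10⁸ = 6.47×10⁸ m.
L = 4πR_⋆²σT_⋆⁴ = 4π(6.47×10⁸)² × 5.67×10⁻⁸ × (6660)⁴ = 5.87×10²⁶ W.
S = L/(4πd²) = 1.43×10⁵ W m⁻².
From T_eq⁴ = S(1−A)/(4σ): 1−A = 4σT_eq⁴/S.
1−A = 4 × 5.67×10⁻⁸ × (790)⁴ / 1.43×10⁵ = 0.619.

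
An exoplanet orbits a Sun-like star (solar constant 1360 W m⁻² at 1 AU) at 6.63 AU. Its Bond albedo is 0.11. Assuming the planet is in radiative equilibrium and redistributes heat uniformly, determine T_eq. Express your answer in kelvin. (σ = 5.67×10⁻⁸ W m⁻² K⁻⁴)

T_eq ≈ 105 K

Flux at 6.63 AU: S = 1360/6.63² = 30.9 W m⁻².
Energy balance: absorbed = emitted ⇒ πR²·S(1−A) = 4πR²·σT_eq⁴, so T_eq⁴ = S(1−A)/(4σ).
T_eq = [30.9 × 0.89 / (4 × 5.67×10⁻⁸)]^(1/4) = (1.21×10⁸)^(1/4) = 105 K.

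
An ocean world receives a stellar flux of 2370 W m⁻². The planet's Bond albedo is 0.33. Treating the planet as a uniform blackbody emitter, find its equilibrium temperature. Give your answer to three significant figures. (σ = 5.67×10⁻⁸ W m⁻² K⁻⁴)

T_eq ≈ 289 K

Energy balance: absorbed = emitted ⇒ πR²·S(1−A) = 4πR²·σT_eq⁴, so T_eq⁴ = S(1−A)/(4σ).
T_eq = [2370 × 0.67 / (4 × 5.67×10⁻⁸)]^(1/4) = (7.00×10⁹)^(1/4) = 289 K.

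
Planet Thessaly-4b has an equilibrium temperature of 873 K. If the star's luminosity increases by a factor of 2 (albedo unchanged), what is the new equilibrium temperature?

T_eq ∝ L^(1/4) · d^(−1/2).
T′ = 873 × 2^(1/4) = 1040 K.

T_eq ≈ 1040 K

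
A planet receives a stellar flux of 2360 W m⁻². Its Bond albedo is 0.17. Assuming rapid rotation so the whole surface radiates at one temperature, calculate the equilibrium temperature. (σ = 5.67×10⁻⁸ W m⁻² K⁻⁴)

T_eq ≈ 305 K

Energy balance: absorbed = emitted ⇒ πR²·S(1−A) = 4πR²·σT_eq⁴, so T_eq⁴ = S(1−A)/(4σ).
T_eq = [2360 × 0.83 / (4 × 5.67×10⁻⁸)]^(1/4) = (8.64×10⁹)^(1/4) = 305 K.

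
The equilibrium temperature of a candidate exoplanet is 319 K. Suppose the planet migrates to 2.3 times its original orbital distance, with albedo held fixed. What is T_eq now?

T_eq ∝ L^(1/4) · d^(−1/2).
T′ = 319 / 2.3^(1/2) = 210 K.

T_eq ≈ 210 K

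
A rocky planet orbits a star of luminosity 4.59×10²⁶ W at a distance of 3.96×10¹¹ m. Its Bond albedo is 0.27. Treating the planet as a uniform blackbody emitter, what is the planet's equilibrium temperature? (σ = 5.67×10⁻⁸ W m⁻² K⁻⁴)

T_eq ≈ 165 K

Flux: S = L/(4πd²) = 4.59×10²⁶/(4π×(3.96×10¹¹)²) = 233 W m⁻².
Energy balance: absorbed = emitted ⇒ πR²·S(1−A) = 4πR²·σT_eq⁴, so T_eq⁴ = S(1−A)/(4σ).
T_eq = [233 × 0.73 / (4 × 5.67×10⁻⁸)]^(1/4) = (7.50×10⁸)^(1/4) = 165 K.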